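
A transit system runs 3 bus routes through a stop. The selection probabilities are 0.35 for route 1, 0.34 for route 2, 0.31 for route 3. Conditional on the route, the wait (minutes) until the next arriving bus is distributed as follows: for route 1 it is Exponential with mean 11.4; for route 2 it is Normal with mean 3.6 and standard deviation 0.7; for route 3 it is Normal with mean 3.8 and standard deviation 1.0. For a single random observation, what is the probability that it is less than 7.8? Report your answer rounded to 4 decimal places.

0.8234

Conditional on each route, P(X < 7.8): 1: 0.495512; 2: 1; 3: 0.999968.
By total probability, P(X < 7.8) = 0.35·0.495512 + 0.34·1 + 0.31·0.999968 = 0.823419.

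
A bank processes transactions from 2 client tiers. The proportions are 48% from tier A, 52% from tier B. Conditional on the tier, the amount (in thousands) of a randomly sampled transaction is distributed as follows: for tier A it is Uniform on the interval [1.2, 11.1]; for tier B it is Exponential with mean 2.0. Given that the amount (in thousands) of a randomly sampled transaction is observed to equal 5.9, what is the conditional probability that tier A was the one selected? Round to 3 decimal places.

0.781

Likelihoods f(5.9 | ·): A: 0.10101; B: 0.0261699.
Posterior ∝ prior × likelihood. Numerator for A: 0.48·0.10101 = 0.0484848.
Normalizing constant: 0.48·0.10101 + 0.52·0.0261699 = 0.0620932.
P(A | observation) = 0.0484848 / 0.0620932 = 0.78084.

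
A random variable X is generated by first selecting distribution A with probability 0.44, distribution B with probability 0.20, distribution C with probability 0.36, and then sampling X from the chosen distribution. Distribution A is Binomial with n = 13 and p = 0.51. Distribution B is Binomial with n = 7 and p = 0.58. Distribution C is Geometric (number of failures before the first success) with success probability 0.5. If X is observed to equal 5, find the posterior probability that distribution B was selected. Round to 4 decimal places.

Likelihoods P(X=5 | ·): A: 0.14757; B: 0.243141; C: 0.015625.
Posterior ∝ prior × likelihood. Numerator for B: 0.2·0.243141 = 0.0486282.
Normalizing constant: 0.44·0.14757 + 0.2·0.243141 + 0.36·0.015625 = 0.119184.
P(B | observation) = 0.0486282 / 0.119184 = 0.408009.

0.4080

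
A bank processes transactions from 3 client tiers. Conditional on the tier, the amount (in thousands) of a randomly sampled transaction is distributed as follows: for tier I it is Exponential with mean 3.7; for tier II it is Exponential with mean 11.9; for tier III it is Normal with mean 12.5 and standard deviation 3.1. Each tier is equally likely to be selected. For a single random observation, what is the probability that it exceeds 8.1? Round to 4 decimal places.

Conditional on each tier, P(X > 8.1): I: 0.112008; II: 0.506277; III: 0.922102.
By total probability, P(X > 8.1) = 0.333333·0.112008 + 0.333333·0.506277 + 0.333333·0.922102 = 0.513462.

0.5135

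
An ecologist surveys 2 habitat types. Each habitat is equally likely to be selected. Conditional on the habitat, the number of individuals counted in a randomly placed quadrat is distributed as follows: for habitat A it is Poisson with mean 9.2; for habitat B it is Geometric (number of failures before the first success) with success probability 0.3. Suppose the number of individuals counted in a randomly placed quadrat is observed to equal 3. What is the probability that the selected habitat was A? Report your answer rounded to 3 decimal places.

0.113

Likelihoods P(X=3 | ·): A: 0.013113; B: 0.1029.
Posterior ∝ prior × likelihood. Numerator for A: 0.5·0.013113 = 0.00655651.
Normalizing constant: 0.5·0.013113 + 0.5·0.1029 = 0.0580065.
P(A | observation) = 0.00655651 / 0.0580065 = 0.113031.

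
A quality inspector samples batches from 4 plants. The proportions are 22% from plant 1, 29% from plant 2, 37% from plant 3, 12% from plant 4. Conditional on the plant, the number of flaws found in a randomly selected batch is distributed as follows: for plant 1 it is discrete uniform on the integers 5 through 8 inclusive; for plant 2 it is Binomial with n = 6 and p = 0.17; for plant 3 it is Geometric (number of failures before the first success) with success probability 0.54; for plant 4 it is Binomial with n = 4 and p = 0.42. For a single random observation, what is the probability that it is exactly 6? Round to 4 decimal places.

Conditional on each plant, P(X = 6): 1: 0.25; 2: 2.41376e-05; 3: 0.00511612; 4: 0.
By total probability, P(X = 6) = 0.22·0.25 + 0.29·2.41376e-05 + 0.37·0.00511612 + 0.12·0 = 0.0569.

0.0569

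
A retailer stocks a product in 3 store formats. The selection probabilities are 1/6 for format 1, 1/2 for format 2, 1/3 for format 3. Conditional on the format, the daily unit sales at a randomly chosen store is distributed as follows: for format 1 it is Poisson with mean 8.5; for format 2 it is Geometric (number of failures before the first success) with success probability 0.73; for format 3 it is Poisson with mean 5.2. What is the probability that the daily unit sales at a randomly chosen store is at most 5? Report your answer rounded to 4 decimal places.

Conditional on each format, P(X ≤ 5): 1: 0.149597; 2: 0.999613; 3: 0.580913.
By total probability, P(X ≤ 5) = 0.166667·0.149597 + 0.5·0.999613 + 0.333333·0.580913 = 0.718377.

0.7184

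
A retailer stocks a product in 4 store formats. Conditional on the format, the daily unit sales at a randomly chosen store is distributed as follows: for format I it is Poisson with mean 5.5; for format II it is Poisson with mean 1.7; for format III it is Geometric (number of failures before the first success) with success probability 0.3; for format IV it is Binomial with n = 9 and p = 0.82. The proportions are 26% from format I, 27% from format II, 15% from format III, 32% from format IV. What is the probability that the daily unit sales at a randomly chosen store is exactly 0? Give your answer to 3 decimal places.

Conditional on each format, P(X = 0): I: 0.00408677; II: 0.182684; III: 0.3; IV: 1.98359e-07.
By total probability, P(X = 0) = 0.26·0.00408677 + 0.27·0.182684 + 0.15·0.3 + 0.32·1.98359e-07 = 0.0953872.

0.095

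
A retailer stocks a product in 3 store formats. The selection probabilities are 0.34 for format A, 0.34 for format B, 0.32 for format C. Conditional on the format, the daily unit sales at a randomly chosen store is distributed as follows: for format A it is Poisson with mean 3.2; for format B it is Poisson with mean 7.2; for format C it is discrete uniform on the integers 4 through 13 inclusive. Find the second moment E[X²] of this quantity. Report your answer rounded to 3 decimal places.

50.403

For each component E[X²] = Var + (mean)², giving A: 13.44; B: 59.04; C: 80.5.
Overall E[X²] = 0.34·13.44 + 0.34·59.04 + 0.32·80.5 = 50.4032.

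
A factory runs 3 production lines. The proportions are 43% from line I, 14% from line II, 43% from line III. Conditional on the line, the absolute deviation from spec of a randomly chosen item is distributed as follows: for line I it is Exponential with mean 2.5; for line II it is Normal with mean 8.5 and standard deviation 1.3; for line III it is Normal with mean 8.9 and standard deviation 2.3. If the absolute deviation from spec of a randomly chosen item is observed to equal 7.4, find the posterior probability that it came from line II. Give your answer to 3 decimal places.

Likelihoods f(7.4 | ·): I: 0.0207276; II: 0.214533; III: 0.140224.
Posterior ∝ prior × likelihood. Numerator for II: 0.14·0.214533 = 0.0300346.
Normalizing constant: 0.43·0.0207276 + 0.14·0.214533 + 0.43·0.140224 = 0.0992439.
P(II | observation) = 0.0300346 / 0.0992439 = 0.302635.

0.303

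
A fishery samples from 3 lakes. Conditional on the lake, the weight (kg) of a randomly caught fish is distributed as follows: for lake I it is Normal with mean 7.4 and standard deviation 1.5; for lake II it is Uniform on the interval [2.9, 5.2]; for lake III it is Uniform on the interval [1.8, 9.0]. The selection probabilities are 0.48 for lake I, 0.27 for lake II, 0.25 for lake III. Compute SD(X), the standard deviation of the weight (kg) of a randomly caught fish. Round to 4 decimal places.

2.0824

Per component, I: μ=7.4, E[X²]=57.01; II: μ=4.05, E[X²]=16.8433; III: μ=5.4, E[X²]=33.48.
E[X] = 0.48·7.4 + 0.27·4.05 + 0.25·5.4 = 5.9955.
E[X²] = 0.48·57.01 + 0.27·16.8433 + 0.25·33.48 = 40.2825.
Var(X) = E[X²] − (E[X])² = 40.2825 − 35.946 = 4.33648.
SD(X) = √4.33648 = 2.08242.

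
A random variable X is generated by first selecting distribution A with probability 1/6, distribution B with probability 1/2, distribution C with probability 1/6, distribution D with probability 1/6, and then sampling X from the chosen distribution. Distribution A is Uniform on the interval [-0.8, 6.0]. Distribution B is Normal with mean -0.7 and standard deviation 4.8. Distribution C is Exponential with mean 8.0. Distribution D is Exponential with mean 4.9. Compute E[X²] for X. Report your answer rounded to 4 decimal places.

For each component E[X²] = Var + (mean)², giving A: 10.6133; B: 23.53; C: 128; D: 48.02.
Overall E[X²] = 0.166667·10.6133 + 0.5·23.53 + 0.166667·128 + 0.166667·48.02 = 42.8706.

42.8706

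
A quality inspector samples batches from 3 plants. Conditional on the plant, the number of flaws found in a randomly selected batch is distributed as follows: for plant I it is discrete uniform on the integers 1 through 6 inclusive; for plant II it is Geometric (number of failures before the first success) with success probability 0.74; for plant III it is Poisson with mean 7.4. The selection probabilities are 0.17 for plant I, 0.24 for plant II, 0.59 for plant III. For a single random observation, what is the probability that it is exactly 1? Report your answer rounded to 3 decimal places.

0.077

Conditional on each plant, P(X = 1): I: 0.166667; II: 0.1924; III: 0.00452327.
By total probability, P(X = 1) = 0.17·0.166667 + 0.24·0.1924 + 0.59·0.00452327 = 0.0771781.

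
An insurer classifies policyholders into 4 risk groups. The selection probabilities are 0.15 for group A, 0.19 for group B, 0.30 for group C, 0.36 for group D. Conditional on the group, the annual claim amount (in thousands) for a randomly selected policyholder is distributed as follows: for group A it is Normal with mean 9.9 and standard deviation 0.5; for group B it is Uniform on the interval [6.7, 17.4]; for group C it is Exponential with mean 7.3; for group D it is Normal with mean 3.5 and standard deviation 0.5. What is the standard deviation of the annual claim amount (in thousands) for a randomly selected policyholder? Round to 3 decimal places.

Per component, A: μ=9.9, E[X²]=98.26; B: μ=12.05, E[X²]=154.743; C: μ=7.3, E[X²]=106.58; D: μ=3.5, E[X²]=12.5.
E[X] = 0.15·9.9 + 0.19·12.05 + 0.3·7.3 + 0.36·3.5 = 7.2245.
E[X²] = 0.15·98.26 + 0.19·154.743 + 0.3·106.58 + 0.36·12.5 = 80.6142.
Var(X) = E[X²] − (E[X])² = 80.6142 − 52.1934 = 28.4208.
SD(X) = √28.4208 = 5.33112.

5.331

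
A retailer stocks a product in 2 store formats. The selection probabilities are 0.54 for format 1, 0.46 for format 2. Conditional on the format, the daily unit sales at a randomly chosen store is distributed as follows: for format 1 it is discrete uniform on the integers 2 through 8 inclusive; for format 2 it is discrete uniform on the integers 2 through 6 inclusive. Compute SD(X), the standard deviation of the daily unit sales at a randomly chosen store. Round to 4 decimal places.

1.8244

Per component, 1: μ=5, E[X²]=29; 2: μ=4, E[X²]=18.
E[X] = 0.54·5 + 0.46·4 = 4.54.
E[X²] = 0.54·29 + 0.46·18 = 23.94.
Var(X) = E[X²] − (E[X])² = 23.94 − 20.6116 = 3.3284.
SD(X) = √3.3284 = 1.82439.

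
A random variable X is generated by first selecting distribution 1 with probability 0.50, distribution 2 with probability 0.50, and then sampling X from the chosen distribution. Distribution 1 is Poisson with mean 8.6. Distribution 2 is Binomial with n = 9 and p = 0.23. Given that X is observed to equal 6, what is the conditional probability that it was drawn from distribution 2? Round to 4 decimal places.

Likelihoods P(X=6 | ·): 1: 0.103449; 2: 0.00567699.
Posterior ∝ prior × likelihood. Numerator for 2: 0.5·0.00567699 = 0.0028385.
Normalizing constant: 0.5·0.103449 + 0.5·0.00567699 = 0.0545629.
P(2 | observation) = 0.0028385 / 0.0545629 = 0.0520225.

0.0520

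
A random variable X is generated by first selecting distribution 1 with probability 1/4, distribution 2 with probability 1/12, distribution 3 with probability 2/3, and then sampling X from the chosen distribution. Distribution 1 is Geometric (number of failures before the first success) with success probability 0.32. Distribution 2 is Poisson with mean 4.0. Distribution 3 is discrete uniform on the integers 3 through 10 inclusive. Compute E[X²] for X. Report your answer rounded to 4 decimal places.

For each component E[X²] = Var + (mean)², giving 1: 11.1562; 2: 20; 3: 47.5.
Overall E[X²] = 0.25·11.1562 + 0.0833333·20 + 0.666667·47.5 = 36.1224.

36.1224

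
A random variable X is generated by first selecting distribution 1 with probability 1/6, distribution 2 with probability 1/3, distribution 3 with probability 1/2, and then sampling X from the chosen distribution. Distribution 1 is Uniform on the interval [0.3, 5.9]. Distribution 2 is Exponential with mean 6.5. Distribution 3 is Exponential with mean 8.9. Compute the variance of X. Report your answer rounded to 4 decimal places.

58.5294

Per component, 1: μ=3.1, E[X²]=12.2233; 2: μ=6.5, E[X²]=84.5; 3: μ=8.9, E[X²]=158.42.
E[X] = 0.166667·3.1 + 0.333333·6.5 + 0.5·8.9 = 7.13333.
E[X²] = 0.166667·12.2233 + 0.333333·84.5 + 0.5·158.42 = 109.414.
Var(X) = E[X²] − (E[X])² = 109.414 − 50.8844 = 58.5294.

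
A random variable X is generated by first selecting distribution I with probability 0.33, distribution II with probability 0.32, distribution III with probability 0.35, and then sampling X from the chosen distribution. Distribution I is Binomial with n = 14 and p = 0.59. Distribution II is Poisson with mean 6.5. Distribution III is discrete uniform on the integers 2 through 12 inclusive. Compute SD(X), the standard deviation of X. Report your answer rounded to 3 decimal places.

2.690

Per component, I: μ=8.26, E[X²]=71.6142; II: μ=6.5, E[X²]=48.75; III: μ=7, E[X²]=59.
E[X] = 0.33·8.26 + 0.32·6.5 + 0.35·7 = 7.2558.
E[X²] = 0.33·71.6142 + 0.32·48.75 + 0.35·59 = 59.8827.
Var(X) = E[X²] − (E[X])² = 59.8827 − 52.6466 = 7.23605.
SD(X) = √7.23605 = 2.68999.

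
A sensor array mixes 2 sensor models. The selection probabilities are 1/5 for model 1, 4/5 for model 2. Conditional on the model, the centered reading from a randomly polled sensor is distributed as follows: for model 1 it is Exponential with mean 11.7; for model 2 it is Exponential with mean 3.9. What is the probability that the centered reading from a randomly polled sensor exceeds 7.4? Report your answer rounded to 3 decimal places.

0.226

Conditional on each model, P(X > 7.4): 1: 0.531273; 2: 0.149953.
By total probability, P(X > 7.4) = 0.2·0.531273 + 0.8·0.149953 = 0.226217.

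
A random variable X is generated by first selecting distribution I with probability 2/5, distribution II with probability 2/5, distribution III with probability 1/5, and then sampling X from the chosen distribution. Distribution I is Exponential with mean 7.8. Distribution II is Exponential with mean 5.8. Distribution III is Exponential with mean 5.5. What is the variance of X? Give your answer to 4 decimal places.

Per component, I: μ=7.8, E[X²]=121.68; II: μ=5.8, E[X²]=67.28; III: μ=5.5, E[X²]=60.5.
E[X] = 0.4·7.8 + 0.4·5.8 + 0.2·5.5 = 6.54.
E[X²] = 0.4·121.68 + 0.4·67.28 + 0.2·60.5 = 87.684.
Var(X) = E[X²] − (E[X])² = 87.684 − 42.7716 = 44.9124.

44.9124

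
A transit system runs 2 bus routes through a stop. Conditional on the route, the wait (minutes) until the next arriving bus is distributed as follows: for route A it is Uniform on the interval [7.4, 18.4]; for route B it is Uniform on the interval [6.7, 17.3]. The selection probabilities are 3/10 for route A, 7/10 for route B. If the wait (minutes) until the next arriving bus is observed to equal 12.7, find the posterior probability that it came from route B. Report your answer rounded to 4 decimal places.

0.7077

Likelihoods f(12.7 | ·): A: 0.0909091; B: 0.0943396.
Posterior ∝ prior × likelihood. Numerator for B: 0.7·0.0943396 = 0.0660377.
Normalizing constant: 0.3·0.0909091 + 0.7·0.0943396 = 0.0933105.
P(B | observation) = 0.0660377 / 0.0933105 = 0.707721.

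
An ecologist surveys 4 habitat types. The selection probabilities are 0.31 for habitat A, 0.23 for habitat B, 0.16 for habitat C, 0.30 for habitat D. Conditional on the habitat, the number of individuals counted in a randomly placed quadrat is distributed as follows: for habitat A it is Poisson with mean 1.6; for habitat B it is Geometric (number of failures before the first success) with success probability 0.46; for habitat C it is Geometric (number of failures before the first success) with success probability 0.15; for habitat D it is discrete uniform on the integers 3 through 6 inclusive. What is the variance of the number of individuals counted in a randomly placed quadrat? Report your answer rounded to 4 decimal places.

10.6892

Per component, A: μ=1.6, E[X²]=4.16; B: μ=1.17391, E[X²]=3.93006; C: μ=5.66667, E[X²]=69.8889; D: μ=4.5, E[X²]=21.5.
E[X] = 0.31·1.6 + 0.23·1.17391 + 0.16·5.66667 + 0.3·4.5 = 3.02267.
E[X²] = 0.31·4.16 + 0.23·3.93006 + 0.16·69.8889 + 0.3·21.5 = 19.8257.
Var(X) = E[X²] − (E[X])² = 19.8257 − 9.13651 = 10.6892.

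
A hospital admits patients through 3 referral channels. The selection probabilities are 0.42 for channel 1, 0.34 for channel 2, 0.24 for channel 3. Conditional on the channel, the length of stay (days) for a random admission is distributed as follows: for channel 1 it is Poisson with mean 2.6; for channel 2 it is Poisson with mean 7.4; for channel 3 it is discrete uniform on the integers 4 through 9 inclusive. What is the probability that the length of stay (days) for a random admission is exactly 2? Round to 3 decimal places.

0.111

Conditional on each channel, P(X = 2): 1: 0.251045; 2: 0.0167361; 3: 0.
By total probability, P(X = 2) = 0.42·0.251045 + 0.34·0.0167361 + 0.24·0 = 0.111129.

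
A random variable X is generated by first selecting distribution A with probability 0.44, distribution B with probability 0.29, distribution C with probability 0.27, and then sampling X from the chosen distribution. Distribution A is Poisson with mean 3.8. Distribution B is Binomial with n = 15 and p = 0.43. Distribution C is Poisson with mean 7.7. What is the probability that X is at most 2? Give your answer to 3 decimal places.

0.128

Conditional on each component, P(X ≤ 2): A: 0.268897; B: 0.0156994; C: 0.0173637.
By total probability, P(X ≤ 2) = 0.44·0.268897 + 0.29·0.0156994 + 0.27·0.0173637 = 0.127556.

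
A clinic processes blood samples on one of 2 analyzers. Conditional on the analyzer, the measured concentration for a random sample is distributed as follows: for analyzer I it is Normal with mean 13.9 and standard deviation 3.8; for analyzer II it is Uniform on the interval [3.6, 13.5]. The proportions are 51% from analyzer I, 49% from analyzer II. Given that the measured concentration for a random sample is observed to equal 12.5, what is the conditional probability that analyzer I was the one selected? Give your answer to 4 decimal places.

0.5027

Likelihoods f(12.5 | ·): I: 0.0980962; II: 0.10101.
Posterior ∝ prior × likelihood. Numerator for I: 0.51·0.0980962 = 0.0500291.
Normalizing constant: 0.51·0.0980962 + 0.49·0.10101 = 0.099524.
P(I | observation) = 0.0500291 / 0.099524 = 0.502683.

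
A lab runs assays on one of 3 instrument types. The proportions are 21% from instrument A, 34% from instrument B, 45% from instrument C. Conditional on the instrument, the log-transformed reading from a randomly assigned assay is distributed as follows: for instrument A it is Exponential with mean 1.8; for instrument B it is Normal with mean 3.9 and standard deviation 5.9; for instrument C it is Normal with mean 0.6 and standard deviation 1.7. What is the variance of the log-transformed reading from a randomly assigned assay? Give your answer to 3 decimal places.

Per component, A: μ=1.8, E[X²]=6.48; B: μ=3.9, E[X²]=50.02; C: μ=0.6, E[X²]=3.25.
E[X] = 0.21·1.8 + 0.34·3.9 + 0.45·0.6 = 1.974.
E[X²] = 0.21·6.48 + 0.34·50.02 + 0.45·3.25 = 19.8301.
Var(X) = E[X²] − (E[X])² = 19.8301 − 3.89668 = 15.9334.

15.933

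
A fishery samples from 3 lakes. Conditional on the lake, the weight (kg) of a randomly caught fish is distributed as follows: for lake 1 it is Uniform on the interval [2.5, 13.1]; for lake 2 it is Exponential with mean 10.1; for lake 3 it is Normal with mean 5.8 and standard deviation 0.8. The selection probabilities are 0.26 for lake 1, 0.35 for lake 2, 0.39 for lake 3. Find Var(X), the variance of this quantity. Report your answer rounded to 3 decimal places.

Per component, 1: μ=7.8, E[X²]=70.2033; 2: μ=10.1, E[X²]=204.02; 3: μ=5.8, E[X²]=34.28.
E[X] = 0.26·7.8 + 0.35·10.1 + 0.39·5.8 = 7.825.
E[X²] = 0.26·70.2033 + 0.35·204.02 + 0.39·34.28 = 103.029.
Var(X) = E[X²] − (E[X])² = 103.029 − 61.2306 = 41.7984.

41.798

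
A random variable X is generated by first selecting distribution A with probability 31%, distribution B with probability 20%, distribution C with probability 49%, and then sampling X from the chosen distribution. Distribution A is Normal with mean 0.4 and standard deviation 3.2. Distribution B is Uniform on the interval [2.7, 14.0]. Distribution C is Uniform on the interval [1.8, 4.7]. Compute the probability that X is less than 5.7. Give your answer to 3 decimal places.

0.838

Conditional on each component, P(X < 5.7): A: 0.951164; B: 0.265487; C: 1.
By total probability, P(X < 5.7) = 0.31·0.951164 + 0.2·0.265487 + 0.49·1 = 0.837958.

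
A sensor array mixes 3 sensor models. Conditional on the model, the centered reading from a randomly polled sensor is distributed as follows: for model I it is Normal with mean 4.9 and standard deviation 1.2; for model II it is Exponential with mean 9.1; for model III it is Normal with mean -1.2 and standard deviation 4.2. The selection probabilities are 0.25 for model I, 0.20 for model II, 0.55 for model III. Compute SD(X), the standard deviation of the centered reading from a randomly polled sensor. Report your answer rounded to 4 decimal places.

Per component, I: μ=4.9, E[X²]=25.45; II: μ=9.1, E[X²]=165.62; III: μ=-1.2, E[X²]=19.08.
E[X] = 0.25·4.9 + 0.2·9.1 + 0.55·-1.2 = 2.385.
E[X²] = 0.25·25.45 + 0.2·165.62 + 0.55·19.08 = 49.9805.
Var(X) = E[X²] − (E[X])² = 49.9805 − 5.68823 = 44.2923.
SD(X) = √44.2923 = 6.65524.

6.6552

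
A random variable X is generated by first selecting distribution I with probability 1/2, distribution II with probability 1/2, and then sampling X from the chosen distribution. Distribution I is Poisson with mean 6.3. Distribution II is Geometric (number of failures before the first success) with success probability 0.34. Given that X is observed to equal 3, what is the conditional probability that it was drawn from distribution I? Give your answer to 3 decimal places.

0.439

Likelihoods P(X=3 | ·): I: 0.0765271; II: 0.0977486.
Posterior ∝ prior × likelihood. Numerator for I: 0.5·0.0765271 = 0.0382635.
Normalizing constant: 0.5·0.0765271 + 0.5·0.0977486 = 0.0871379.
P(I | observation) = 0.0382635 / 0.0871379 = 0.439115.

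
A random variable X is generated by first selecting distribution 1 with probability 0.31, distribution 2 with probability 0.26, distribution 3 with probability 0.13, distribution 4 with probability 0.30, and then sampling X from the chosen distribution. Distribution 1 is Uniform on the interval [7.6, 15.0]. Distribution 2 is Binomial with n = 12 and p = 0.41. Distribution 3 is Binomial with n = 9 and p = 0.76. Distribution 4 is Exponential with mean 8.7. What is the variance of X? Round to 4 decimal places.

Per component, 1: μ=11.3, E[X²]=132.253; 2: μ=4.92, E[X²]=27.1092; 3: μ=6.84, E[X²]=48.4272; 4: μ=8.7, E[X²]=151.38.
E[X] = 0.31·11.3 + 0.26·4.92 + 0.13·6.84 + 0.3·8.7 = 8.2814.
E[X²] = 0.31·132.253 + 0.26·27.1092 + 0.13·48.4272 + 0.3·151.38 = 99.7565.
Var(X) = E[X²] − (E[X])² = 99.7565 − 68.5816 = 31.1749.

31.1749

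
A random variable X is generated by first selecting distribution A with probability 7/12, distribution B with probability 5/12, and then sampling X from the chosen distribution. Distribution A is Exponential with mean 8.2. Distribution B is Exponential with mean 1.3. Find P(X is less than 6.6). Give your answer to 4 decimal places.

Conditional on each component, P(X < 6.6): A: 0.552858; B: 0.993761.
By total probability, P(X < 6.6) = 0.583333·0.552858 + 0.416667·0.993761 = 0.736567.

0.7366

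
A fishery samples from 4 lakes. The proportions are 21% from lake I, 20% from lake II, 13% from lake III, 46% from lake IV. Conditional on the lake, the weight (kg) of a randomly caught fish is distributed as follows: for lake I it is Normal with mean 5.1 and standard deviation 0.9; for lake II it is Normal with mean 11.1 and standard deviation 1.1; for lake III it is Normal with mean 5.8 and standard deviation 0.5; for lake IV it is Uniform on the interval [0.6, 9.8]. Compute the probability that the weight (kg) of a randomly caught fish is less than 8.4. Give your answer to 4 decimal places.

Conditional on each lake, P(X < 8.4): I: 0.999877; II: 0.00705314; III: 1; IV: 0.847826.
By total probability, P(X < 8.4) = 0.21·0.999877 + 0.2·0.00705314 + 0.13·1 + 0.46·0.847826 = 0.731385.

0.7314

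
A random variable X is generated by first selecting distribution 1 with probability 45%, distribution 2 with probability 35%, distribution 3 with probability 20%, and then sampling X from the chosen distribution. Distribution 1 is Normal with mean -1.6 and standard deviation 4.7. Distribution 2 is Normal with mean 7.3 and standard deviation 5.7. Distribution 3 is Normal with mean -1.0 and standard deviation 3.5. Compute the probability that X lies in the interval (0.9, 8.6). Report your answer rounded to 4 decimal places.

Conditional on each component, P(0.9 < X < 8.6): 1: 0.282397; 2: 0.459444; 3: 0.290569.
By total probability, P(0.9 < X < 8.6) = 0.45·0.282397 + 0.35·0.459444 + 0.2·0.290569 = 0.345998.

0.3460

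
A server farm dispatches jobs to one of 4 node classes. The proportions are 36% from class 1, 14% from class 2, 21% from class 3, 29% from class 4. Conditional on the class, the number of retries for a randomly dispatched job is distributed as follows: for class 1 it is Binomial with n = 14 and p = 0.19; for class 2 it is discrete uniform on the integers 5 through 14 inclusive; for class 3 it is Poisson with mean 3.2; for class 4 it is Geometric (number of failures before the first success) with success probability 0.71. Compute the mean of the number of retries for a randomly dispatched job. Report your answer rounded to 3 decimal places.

3.078

Component means — 1: 2.66; 2: 9.5; 3: 3.2; 4: 0.408451.
E[X] = 0.36·2.66 + 0.14·9.5 + 0.21·3.2 + 0.29·0.408451 = 3.07805.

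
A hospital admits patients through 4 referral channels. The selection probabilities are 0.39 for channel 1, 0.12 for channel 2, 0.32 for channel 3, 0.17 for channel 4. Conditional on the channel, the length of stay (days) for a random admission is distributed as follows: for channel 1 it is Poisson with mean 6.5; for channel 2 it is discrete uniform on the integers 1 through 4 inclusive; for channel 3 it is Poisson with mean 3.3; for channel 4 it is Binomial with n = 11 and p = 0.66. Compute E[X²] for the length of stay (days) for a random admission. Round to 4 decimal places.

For each component E[X²] = Var + (mean)², giving 1: 48.75; 2: 7.5; 3: 14.19; 4: 55.176.
Overall E[X²] = 0.39·48.75 + 0.12·7.5 + 0.32·14.19 + 0.17·55.176 = 33.8332.

33.8332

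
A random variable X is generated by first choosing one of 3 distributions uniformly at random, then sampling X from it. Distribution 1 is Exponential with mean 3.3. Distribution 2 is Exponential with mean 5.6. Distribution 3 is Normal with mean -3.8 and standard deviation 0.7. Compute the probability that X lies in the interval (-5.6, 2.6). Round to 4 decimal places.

Conditional on each component, P(-5.6 < X < 2.6): 1: 0.545191; 2: 0.371416; 3: 0.994936.
By total probability, P(-5.6 < X < 2.6) = 0.333333·0.545191 + 0.333333·0.371416 + 0.333333·0.994936 = 0.637181.

0.6372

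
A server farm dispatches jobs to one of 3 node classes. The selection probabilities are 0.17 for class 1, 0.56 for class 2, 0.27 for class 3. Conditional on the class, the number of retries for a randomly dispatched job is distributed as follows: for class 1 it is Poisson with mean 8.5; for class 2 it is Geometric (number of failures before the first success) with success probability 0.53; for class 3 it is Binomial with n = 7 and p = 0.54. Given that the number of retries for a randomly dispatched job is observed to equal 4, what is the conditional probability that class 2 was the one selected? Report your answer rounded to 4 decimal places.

0.1445

Likelihoods P(X=4 | ·): 1: 0.0442549; 2: 0.0258623; 3: 0.289679.
Posterior ∝ prior × likelihood. Numerator for 2: 0.56·0.0258623 = 0.0144829.
Normalizing constant: 0.17·0.0442549 + 0.56·0.0258623 + 0.27·0.289679 = 0.100219.
P(2 | observation) = 0.0144829 / 0.100219 = 0.144512.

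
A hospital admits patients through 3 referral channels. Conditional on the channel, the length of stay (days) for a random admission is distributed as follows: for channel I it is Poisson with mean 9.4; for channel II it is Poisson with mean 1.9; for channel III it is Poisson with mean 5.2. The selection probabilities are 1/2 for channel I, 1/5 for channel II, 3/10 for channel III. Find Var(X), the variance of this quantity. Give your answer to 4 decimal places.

Per component, I: μ=9.4, E[X²]=97.76; II: μ=1.9, E[X²]=5.51; III: μ=5.2, E[X²]=32.24.
E[X] = 0.5·9.4 + 0.2·1.9 + 0.3·5.2 = 6.64.
E[X²] = 0.5·97.76 + 0.2·5.51 + 0.3·32.24 = 59.654.
Var(X) = E[X²] − (E[X])² = 59.654 − 44.0896 = 15.5644.

15.5644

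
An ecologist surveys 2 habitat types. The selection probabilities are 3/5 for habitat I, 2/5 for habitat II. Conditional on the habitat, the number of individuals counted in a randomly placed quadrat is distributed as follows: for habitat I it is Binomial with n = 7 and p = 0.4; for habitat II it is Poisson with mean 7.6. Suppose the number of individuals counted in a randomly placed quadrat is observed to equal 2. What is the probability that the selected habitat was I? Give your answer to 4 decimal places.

0.9644

Likelihoods P(X=2 | ·): I: 0.261274; II: 0.014453.
Posterior ∝ prior × likelihood. Numerator for I: 0.6·0.261274 = 0.156764.
Normalizing constant: 0.6·0.261274 + 0.4·0.014453 = 0.162545.
P(I | observation) = 0.156764 / 0.162545 = 0.964433.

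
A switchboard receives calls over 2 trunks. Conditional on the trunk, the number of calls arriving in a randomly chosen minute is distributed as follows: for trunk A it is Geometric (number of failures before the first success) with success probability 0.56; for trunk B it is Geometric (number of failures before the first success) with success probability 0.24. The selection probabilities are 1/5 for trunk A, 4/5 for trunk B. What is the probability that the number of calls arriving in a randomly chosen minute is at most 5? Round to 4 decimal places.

0.8444

Conditional on each trunk, P(X ≤ 5): A: 0.992744; B: 0.8073.
By total probability, P(X ≤ 5) = 0.2·0.992744 + 0.8·0.8073 = 0.844389.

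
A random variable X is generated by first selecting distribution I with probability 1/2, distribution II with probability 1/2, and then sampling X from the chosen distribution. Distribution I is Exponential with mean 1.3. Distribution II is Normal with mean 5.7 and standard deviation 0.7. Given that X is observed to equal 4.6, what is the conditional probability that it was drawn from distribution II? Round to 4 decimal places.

Likelihoods f(4.6 | ·): I: 0.0223523; II: 0.165803.
Posterior ∝ prior × likelihood. Numerator for II: 0.5·0.165803 = 0.0829013.
Normalizing constant: 0.5·0.0223523 + 0.5·0.165803 = 0.0940774.
P(II | observation) = 0.0829013 / 0.0940774 = 0.881203.

0.8812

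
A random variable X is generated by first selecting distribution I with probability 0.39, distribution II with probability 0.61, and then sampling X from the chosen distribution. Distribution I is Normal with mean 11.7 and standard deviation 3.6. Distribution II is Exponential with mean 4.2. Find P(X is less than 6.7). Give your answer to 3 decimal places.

Conditional on each component, P(X < 6.7): I: 0.0824333; II: 0.79714.
By total probability, P(X < 6.7) = 0.39·0.0824333 + 0.61·0.79714 = 0.518404.

0.518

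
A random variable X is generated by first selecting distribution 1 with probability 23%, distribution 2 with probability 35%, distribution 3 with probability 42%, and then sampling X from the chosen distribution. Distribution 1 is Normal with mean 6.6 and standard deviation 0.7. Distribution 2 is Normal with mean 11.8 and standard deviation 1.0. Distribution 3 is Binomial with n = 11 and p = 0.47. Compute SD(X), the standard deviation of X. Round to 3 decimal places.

3.233

Per component, 1: μ=6.6, E[X²]=44.05; 2: μ=11.8, E[X²]=140.24; 3: μ=5.17, E[X²]=29.469.
E[X] = 0.23·6.6 + 0.35·11.8 + 0.42·5.17 = 7.8194.
E[X²] = 0.23·44.05 + 0.35·140.24 + 0.42·29.469 = 71.5925.
Var(X) = E[X²] − (E[X])² = 71.5925 − 61.143 = 10.4495.
SD(X) = √10.4495 = 3.23256.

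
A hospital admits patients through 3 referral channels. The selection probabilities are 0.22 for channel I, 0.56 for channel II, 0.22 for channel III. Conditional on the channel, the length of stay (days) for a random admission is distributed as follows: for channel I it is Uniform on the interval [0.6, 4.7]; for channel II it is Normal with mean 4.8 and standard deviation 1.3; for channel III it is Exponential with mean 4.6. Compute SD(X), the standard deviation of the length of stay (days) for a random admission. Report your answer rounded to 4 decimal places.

2.5823

Per component, I: μ=2.65, E[X²]=8.42333; II: μ=4.8, E[X²]=24.73; III: μ=4.6, E[X²]=42.32.
E[X] = 0.22·2.65 + 0.56·4.8 + 0.22·4.6 = 4.283.
E[X²] = 0.22·8.42333 + 0.56·24.73 + 0.22·42.32 = 25.0123.
Var(X) = E[X²] − (E[X])² = 25.0123 − 18.3441 = 6.66824.
SD(X) = √6.66824 = 2.58229.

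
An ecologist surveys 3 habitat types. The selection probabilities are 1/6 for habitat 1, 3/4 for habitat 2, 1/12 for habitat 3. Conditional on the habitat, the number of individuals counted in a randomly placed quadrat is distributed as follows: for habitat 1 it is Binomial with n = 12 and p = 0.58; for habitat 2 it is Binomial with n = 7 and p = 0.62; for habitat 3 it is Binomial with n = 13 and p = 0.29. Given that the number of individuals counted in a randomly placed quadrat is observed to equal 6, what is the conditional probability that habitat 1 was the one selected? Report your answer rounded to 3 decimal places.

Likelihoods P(X=6 | ·): 1: 0.193079; 2: 0.151089; 3: 0.0928354.
Posterior ∝ prior × likelihood. Numerator for 1: 0.166667·0.193079 = 0.0321799.
Normalizing constant: 0.166667·0.193079 + 0.75·0.151089 + 0.0833333·0.0928354 = 0.153233.
P(1 | observation) = 0.0321799 / 0.153233 = 0.210007.

0.210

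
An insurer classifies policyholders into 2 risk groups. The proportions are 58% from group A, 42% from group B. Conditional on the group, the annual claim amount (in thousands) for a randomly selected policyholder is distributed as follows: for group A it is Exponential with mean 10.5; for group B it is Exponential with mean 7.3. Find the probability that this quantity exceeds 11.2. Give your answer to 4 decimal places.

0.2902

Conditional on each group, P(X > 11.2): A: 0.344154; B: 0.215618.
By total probability, P(X > 11.2) = 0.58·0.344154 + 0.42·0.215618 = 0.290169.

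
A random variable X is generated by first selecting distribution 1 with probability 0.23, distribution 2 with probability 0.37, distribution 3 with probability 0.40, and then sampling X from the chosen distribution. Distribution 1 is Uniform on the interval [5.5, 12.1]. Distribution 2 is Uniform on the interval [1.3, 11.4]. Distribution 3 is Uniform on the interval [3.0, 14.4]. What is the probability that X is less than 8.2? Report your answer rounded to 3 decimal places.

0.529

Conditional on each component, P(X < 8.2): 1: 0.409091; 2: 0.683168; 3: 0.45614.
By total probability, P(X < 8.2) = 0.23·0.409091 + 0.37·0.683168 + 0.4·0.45614 = 0.529319.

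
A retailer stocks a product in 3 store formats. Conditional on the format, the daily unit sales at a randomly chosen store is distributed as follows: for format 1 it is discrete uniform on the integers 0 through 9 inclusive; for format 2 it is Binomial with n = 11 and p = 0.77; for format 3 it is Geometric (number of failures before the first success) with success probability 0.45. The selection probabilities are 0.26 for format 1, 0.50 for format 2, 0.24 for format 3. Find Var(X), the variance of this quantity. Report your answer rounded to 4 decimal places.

Per component, 1: μ=4.5, E[X²]=28.5; 2: μ=8.47, E[X²]=73.689; 3: μ=1.22222, E[X²]=4.20988.
E[X] = 0.26·4.5 + 0.5·8.47 + 0.24·1.22222 = 5.69833.
E[X²] = 0.26·28.5 + 0.5·73.689 + 0.24·4.20988 = 45.2649.
Var(X) = E[X²] − (E[X])² = 45.2649 − 32.471 = 12.7939.

12.7939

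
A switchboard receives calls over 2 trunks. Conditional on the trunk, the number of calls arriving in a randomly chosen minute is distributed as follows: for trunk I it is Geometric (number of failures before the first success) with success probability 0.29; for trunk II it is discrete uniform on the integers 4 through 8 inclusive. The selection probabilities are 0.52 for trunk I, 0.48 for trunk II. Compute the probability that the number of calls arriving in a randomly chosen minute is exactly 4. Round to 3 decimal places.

Conditional on each trunk, P(X = 4): I: 0.0736939; II: 0.2.
By total probability, P(X = 4) = 0.52·0.0736939 + 0.48·0.2 = 0.134321.

0.134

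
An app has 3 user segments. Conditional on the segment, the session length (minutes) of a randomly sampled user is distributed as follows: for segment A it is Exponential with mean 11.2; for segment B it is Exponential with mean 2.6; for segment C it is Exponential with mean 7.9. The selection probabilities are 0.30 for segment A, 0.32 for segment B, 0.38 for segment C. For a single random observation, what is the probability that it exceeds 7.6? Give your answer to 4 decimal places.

Conditional on each segment, P(X > 7.6): A: 0.507341; B: 0.053768; C: 0.382118.
By total probability, P(X > 7.6) = 0.3·0.507341 + 0.32·0.053768 + 0.38·0.382118 = 0.314613.

0.3146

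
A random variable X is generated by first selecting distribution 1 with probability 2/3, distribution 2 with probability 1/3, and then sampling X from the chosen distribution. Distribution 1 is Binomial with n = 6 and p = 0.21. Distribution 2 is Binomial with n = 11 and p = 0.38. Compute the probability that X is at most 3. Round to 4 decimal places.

0.7683

Conditional on each component, P(X ≤ 3): 1: 0.979772; 2: 0.34548.
By total probability, P(X ≤ 3) = 0.666667·0.979772 + 0.333333·0.34548 = 0.768341.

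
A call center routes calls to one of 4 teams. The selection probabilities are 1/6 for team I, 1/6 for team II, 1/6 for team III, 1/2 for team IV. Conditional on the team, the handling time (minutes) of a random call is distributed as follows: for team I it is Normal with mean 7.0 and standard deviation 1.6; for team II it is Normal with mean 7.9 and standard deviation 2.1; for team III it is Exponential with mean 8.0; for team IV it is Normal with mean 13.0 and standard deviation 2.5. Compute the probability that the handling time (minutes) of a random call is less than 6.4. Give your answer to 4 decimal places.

Conditional on each team, P(X < 6.4): I: 0.35383; II: 0.237525; III: 0.550671; IV: 0.0041453.
By total probability, P(X < 6.4) = 0.166667·0.35383 + 0.166667·0.237525 + 0.166667·0.550671 + 0.5·0.0041453 = 0.19241.

0.1924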